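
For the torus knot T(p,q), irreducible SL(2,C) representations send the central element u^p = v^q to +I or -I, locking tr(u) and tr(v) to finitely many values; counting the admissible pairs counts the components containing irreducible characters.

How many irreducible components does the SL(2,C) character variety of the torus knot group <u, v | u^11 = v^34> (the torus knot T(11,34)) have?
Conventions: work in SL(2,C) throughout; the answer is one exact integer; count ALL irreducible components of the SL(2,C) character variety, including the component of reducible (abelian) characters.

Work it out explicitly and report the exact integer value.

In the torus knot group T(11,34), u^11 = v^34 is central, so an irreducible representation sends it to +I or -I (Schur).
So on each irreducible component the traces are pinned: tr(u) = 2*cos(pi*alpha/11) with 1 <= alpha <= 10, tr(v) = 2*cos(pi*beta/34) with 1 <= beta <= 33.
The two central values (-1)^alpha I and (-1)^beta I must be the same matrix, so alpha and beta share a parity.
Enumerate parity-matched pairs: 5*17 odd-odd plus 5*16 even-even gives 165.
components with irreducible characters: 165; plus the single component of reducible (abelian) characters: total 166.

166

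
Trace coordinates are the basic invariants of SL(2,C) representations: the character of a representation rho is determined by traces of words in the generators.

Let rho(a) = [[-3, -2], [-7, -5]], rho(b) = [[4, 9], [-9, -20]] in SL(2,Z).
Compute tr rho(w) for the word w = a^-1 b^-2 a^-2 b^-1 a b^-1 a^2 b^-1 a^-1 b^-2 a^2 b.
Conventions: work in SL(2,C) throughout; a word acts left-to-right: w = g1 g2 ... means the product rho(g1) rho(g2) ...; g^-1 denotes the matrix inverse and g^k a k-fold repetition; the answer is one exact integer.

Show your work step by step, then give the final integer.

5285186283902104

rho(a^-1) = [[-5, 2], [7, -3]]
... * rho(b^-1) = [[-20, -9], [9, 4]]  ->  [[118, 53], [-167, -75]]
... * rho(b^-1) = [[-20, -9], [9, 4]]  ->  [[-1883, -850], [2665, 1203]]
... * rho(a^-1) = [[-5, 2], [7, -3]]  ->  [[3465, -1216], [-4904, 1721]]
... * rho(a^-1) = [[-5, 2], [7, -3]]  ->  [[-25837, 10578], [36567, -14971]]
... * rho(b^-1) = [[-20, -9], [9, 4]]  ->  [[611942, 274845], [-866079, -388987]]
... * rho(a) = [[-3, -2], [-7, -5]]  ->  [[-3759741, -2598109], [5321146, 3677093]]
... * rho(b^-1) = [[-20, -9], [9, 4]]  ->  [[51811839, 23445233], [-73329083, -33181942]]
... * rho(a) = [[-3, -2], [-7, -5]]  ->  [[-319552148, -220849843], [452260843, 312567876]]
... * rho(a) = [[-3, -2], [-7, -5]]  ->  [[2504605345, 1743353511], [-3544757661, -2467361066]]
... * rho(b^-1) = [[-20, -9], [9, 4]]  ->  [[-34401925301, -15568034061], [48688903626, 22033374685]]
... * rho(a^-1) = [[-5, 2], [7, -3]]  ->  [[63033388078, -22099748419], [-89210895335, 31277683197]]
... * rho(b^-1) = [[-20, -9], [9, 4]]  ->  [[-1459565497331, -655699486378], [2065717055473, 928008790803]]
... * rho(b^-1) = [[-20, -9], [9, 4]]  ->  [[23290014569218, 10513291530467], [-32962261992233, -14879418336045]]
... * rho(a) = [[-3, -2], [-7, -5]]  ->  [[-143463084420923, -99146486790771], [203042714329014, 140321615664691]]
... * rho(a) = [[-3, -2], [-7, -5]]  ->  [[1124414660798166, 782658602795701], [-1591379452639879, -1107693506981483]]
... * rho(b) = [[4, 9], [-9, -20]]  ->  [[-2546268781968645, -5533440108730526], [3603723752273831, 7831455065870749]]
tr = -2546268781968645 + 7831455065870749 = 5285186283902104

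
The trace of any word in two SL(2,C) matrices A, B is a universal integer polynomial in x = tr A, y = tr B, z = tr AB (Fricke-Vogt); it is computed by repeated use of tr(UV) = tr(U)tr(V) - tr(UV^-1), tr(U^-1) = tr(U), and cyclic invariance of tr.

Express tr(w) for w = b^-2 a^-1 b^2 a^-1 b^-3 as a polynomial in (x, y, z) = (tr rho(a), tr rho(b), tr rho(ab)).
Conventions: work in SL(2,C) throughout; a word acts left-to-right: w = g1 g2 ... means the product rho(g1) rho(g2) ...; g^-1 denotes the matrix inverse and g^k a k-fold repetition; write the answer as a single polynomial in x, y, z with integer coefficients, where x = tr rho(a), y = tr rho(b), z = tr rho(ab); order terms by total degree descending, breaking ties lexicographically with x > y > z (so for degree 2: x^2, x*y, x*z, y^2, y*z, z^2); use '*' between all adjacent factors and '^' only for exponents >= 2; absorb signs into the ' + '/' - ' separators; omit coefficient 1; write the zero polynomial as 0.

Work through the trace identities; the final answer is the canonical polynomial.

apply: trace(a^-1) = trace(a) = x
trace(a^-1 b) = trace(b) trace(a) - trace(b a)  (eliminate a^-1) = x*y - z
trace(b^-1 a^-1) = trace(a^-1) trace(b) - trace(a^-1 b)  (eliminate b^-1) = z
trace(b^-1 a^-1 b^-1) = trace(b^-1 a^-1) trace(b) - trace(b^-1 a^-1 b)  (eliminate b^-1) = y*z - x
use: trace(b^-3 a^-1) = trace(b^-1 a^-1 b^-1) trace(b) - trace(b^-1 a^-1)  (eliminate b^-1) = y^2*z - x*y - z
use: trace(a b^-2) = trace(a b^-1) trace(b) - trace(a)  (eliminate b^-1) = x*y^2 - y*z - x
trace(a^2 b) = trace(a) trace(b a) - trace(b)  (reduce the a square) = x*z - y
apply: trace(a^2) = trace(a) trace(a) - trace(1)  (reduce the a square) = x^2 - 2
trace(a b^2 a) = trace(b) trace(a^2 b) - trace(a^2)  (reduce the b square) = x*y*z - x^2 - y^2 + 2
apply: trace(a b a b) = trace(a b) trace(a b) - trace(1)  (split on a) = z^2 - 2
trace(a b^2 a b) = trace(b) trace(a b a b) - trace(a b a)  (reduce the b square) = y*z^2 - x*z - y
use: trace(b^-1 a b^2 a) = trace(a b^2 a) trace(b) - trace(a b^2 a b)  (eliminate b^-1) = x*y^2*z - x^2*y - y^3 - y*z^2 + x*z + 3*y
use: trace(a b^2 a b^-2) = trace(b^-1 a b^2 a) trace(b) - trace(b^-1 a b^2 a b)  (eliminate b^-1) = x*y^3*z - x^2*y^2 - y^4 - y^2*z^2 + x^2 + 4*y^2 - 2
use: trace(b^-3 a b^2 a) = trace(a b^2 a b^-2) trace(b) - trace(a b^2 a b^-1)  (eliminate b^-1) = x*y^4*z - x^2*y^3 - y^5 - y^3*z^2 - x*y^2*z + 2*x^2*y + 5*y^3 + y*z^2 - x*z - 5*y
trace(b^2 a b^-4 a) = trace(b^-3 a b^2 a) trace(b) - trace(b^-3 a b^2 a b)  (eliminate b^-1) = x*y^5*z - x^2*y^4 - y^6 - y^4*z^2 - 2*x*y^3*z + 3*x^2*y^2 + 6*y^4 + 2*y^2*z^2 - x*y*z - x^2 - 9*y^2 + 2
use: trace(b^-1 a^-1 b^2 a b^-3) = trace(b^2 a b^-4) trace(a) - trace(b^2 a b^-4 a)  (eliminate a^-1) = -x*y^5*z + x^2*y^4 + y^6 + y^4*z^2 + 2*x*y^3*z - 2*x^2*y^2 - 6*y^4 - 2*y^2*z^2 + 9*y^2 - 2
trace(b^2) = trace(b) trace(b) - trace(1)  (reduce the b square) = y^2 - 2
trace(a^-1 b^2 a b) = trace(b^2 a b) trace(a) - trace(b^2 a b a)  (eliminate a^-1) = x*y^2*z - x^2*y - y*z^2 + y
apply: trace(a^-1 b^2 a b^-1) = trace(a^-1 b^2 a) trace(b) - trace(a^-1 b^2 a b)  (eliminate b^-1) = -x*y^2*z + x^2*y + y^3 + y*z^2 - 3*y
use: trace(a^-1 b^2 a b^-2) = trace(a^-1 b^2 a b^-1) trace(b) - trace(a^-1 b^2 a)  (eliminate b^-1) = -x*y^3*z + x^2*y^2 + y^4 + y^2*z^2 - 4*y^2 + 2
trace(b^-1 a^-1 b^2 a b^-2) = trace(a^-1 b^2 a b^-2) trace(b) - trace(a^-1 b^2 a b^-1)  (eliminate b^-1) = -x*y^4*z + x^2*y^3 + y^5 + y^3*z^2 + x*y^2*z - x^2*y - 5*y^3 - y*z^2 + 5*y
apply: trace(b^-5 a^-1 b^2 a) = trace(b^-1 a^-1 b^2 a b^-3) trace(b) - trace(b^-1 a^-1 b^2 a b^-2)  (eliminate b^-1) = -x*y^6*z + x^2*y^5 + y^7 + y^5*z^2 + 3*x*y^4*z - 3*x^2*y^3 - 7*y^5 - 3*y^3*z^2 - x*y^2*z + x^2*y + 14*y^3 + y*z^2 - 7*y
trace(b^-2 a^-1 b^2 a^-1 b^-3) = trace(b^-5 a^-1 b^2) trace(a) - trace(b^-5 a^-1 b^2 a)  (eliminate a^-1) = x*y^6*z - x^2*y^5 - y^7 - y^5*z^2 - 3*x*y^4*z + 3*x^2*y^3 + 7*y^5 + 3*y^3*z^2 + 2*x*y^2*z - 2*x^2*y - 14*y^3 - y*z^2 - x*z + 7*y

x*y^6*z - x^2*y^5 - y^7 - y^5*z^2 - 3*x*y^4*z + 3*x^2*y^3 + 7*y^5 + 3*y^3*z^2 + 2*x*y^2*z - 2*x^2*y - 14*y^3 - y*z^2 - x*z + 7*y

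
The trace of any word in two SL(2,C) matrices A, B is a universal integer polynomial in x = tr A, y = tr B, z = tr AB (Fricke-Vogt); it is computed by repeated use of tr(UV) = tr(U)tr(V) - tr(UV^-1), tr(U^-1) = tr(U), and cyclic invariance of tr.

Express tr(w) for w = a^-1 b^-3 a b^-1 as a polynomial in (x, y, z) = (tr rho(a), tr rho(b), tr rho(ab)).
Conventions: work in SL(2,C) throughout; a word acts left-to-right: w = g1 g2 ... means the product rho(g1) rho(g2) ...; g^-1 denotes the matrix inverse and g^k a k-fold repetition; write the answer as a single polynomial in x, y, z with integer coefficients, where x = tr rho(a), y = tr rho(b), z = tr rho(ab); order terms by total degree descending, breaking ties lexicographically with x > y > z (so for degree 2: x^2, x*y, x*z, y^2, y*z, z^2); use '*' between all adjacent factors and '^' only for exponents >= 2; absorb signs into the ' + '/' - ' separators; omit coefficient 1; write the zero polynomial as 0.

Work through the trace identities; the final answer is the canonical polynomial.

next, trace(b^-1 a) = trace(a) trace(b) - trace(a b)  (eliminate b^-1) = x*y - z
and trace(b^-1 a b^-1) = trace(b^-1 a) trace(b) - trace(b^-1 a b)  (eliminate b^-1) = x*y^2 - y*z - x
next, trace(a^2) = trace(a) trace(a) - trace(1)  (reduce the a square) = x^2 - 2
next, trace(a^2 b) = trace(a) trace(b a) - trace(b)  (reduce the a square) = x*z - y
next, trace(a b^-1 a) = trace(a^2) trace(b) - trace(a^2 b)  (eliminate b^-1) = x^2*y - x*z - y
and trace(a b a b) = trace(b a) trace(b a) - trace(1)  (split on b) = z^2 - 2
and trace(a b^-1 a b) = trace(a b a) trace(b) - trace(a b a b)  (eliminate b^-1) = x*y*z - y^2 - z^2 + 2
trace(b^-1 a b^-1 a) = trace(a b^-1 a) trace(b) - trace(a b^-1 a b)  (eliminate b^-1) = x^2*y^2 - 2*x*y*z + z^2 - 2
trace(b^-1 a b^-1 a^-1) = trace(b^-1 a b^-1) trace(a) - trace(b^-1 a b^-1 a)  (eliminate a^-1) = x*y*z - x^2 - z^2 + 2
trace(b^-2 a b^-1 a^-1) = trace(b^-1 a b^-1 a^-1) trace(b) - trace(b^-1 a b^-1 a^-1 b)  (eliminate b^-1) = x*y^2*z - x^2*y - y*z^2 + y
trace(a^-1 b^-3 a b^-1) = trace(b^-2 a b^-1 a^-1) trace(b) - trace(b^-2 a b^-1 a^-1 b)  (eliminate b^-1) = x*y^3*z - x^2*y^2 - y^2*z^2 - x*y*z + x^2 + y^2 + z^2 - 2

x*y^3*z - x^2*y^2 - y^2*z^2 - x*y*z + x^2 + y^2 + z^2 - 2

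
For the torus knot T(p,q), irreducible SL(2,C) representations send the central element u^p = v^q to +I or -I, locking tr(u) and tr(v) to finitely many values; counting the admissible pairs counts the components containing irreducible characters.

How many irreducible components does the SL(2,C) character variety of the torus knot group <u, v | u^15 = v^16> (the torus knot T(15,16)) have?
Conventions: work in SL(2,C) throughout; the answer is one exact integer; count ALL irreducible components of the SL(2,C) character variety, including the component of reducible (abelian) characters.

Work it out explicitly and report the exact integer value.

In the torus knot group T(15,16), u^15 = v^16 is central, so an irreducible representation sends it to +I or -I (Schur).
On an irreducible component, tr(u) is locked at 2*cos(pi*alpha/15) for some alpha in 1..14, and tr(v) at 2*cos(pi*beta/16) for some beta in 1..15.
The two central values (-1)^alpha I and (-1)^beta I must be the same matrix, so alpha and beta share a parity.
Enumerate parity-matched pairs: 7*8 odd-odd plus 7*7 even-even gives 105.
Total: 105 irreducible-character components + 1 reducible (abelian) component = 106.

106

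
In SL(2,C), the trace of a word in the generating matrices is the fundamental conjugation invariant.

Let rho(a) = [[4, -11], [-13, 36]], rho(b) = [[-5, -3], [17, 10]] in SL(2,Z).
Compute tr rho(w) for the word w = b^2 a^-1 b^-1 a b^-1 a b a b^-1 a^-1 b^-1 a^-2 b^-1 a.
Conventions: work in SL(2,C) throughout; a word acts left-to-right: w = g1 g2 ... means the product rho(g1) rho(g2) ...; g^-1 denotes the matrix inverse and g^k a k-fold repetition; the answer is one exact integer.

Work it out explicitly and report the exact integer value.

rho(b) = [[-5, -3], [17, 10]]
... * rho(b) = [[-5, -3], [17, 10]]  ->  [[-26, -15], [85, 49]]
... * rho(a^-1) = [[36, 11], [13, 4]]  ->  [[-1131, -346], [3697, 1131]]
... * rho(b^-1) = [[10, 3], [-17, -5]]  ->  [[-5428, -1663], [17743, 5436]]
... * rho(a) = [[4, -11], [-13, 36]]  ->  [[-93, -160], [304, 523]]
... * rho(b^-1) = [[10, 3], [-17, -5]]  ->  [[1790, 521], [-5851, -1703]]
... * rho(a) = [[4, -11], [-13, 36]]  ->  [[387, -934], [-1265, 3053]]
... * rho(b) = [[-5, -3], [17, 10]]  ->  [[-17813, -10501], [58226, 34325]]
... * rho(a) = [[4, -11], [-13, 36]]  ->  [[65261, -182093], [-213321, 595214]]
... * rho(b^-1) = [[10, 3], [-17, -5]]  ->  [[3748191, 1106248], [-12251848, -3616033]]
... * rho(a^-1) = [[36, 11], [13, 4]]  ->  [[149316100, 45655093], [-488074957, -149234460]]
... * rho(b^-1) = [[10, 3], [-17, -5]]  ->  [[717024419, 219672835], [-2343763750, -718052571]]
... * rho(a^-1) = [[36, 11], [13, 4]]  ->  [[28668625939, 8765959949], [-93710178423, -28653611534]]
... * rho(a^-1) = [[36, 11], [13, 4]]  ->  [[1146028013141, 350418725125], [-3746063373170, -1145426408789]]
... * rho(b^-1) = [[10, 3], [-17, -5]]  ->  [[5503161804285, 1685990413798], [-17988384782287, -5511058075565]]
... * rho(a) = [[4, -11], [-13, 36]]  ->  [[94771837766, 160875049593], [-309784146803, -525858115183]]
tr = 94771837766 + -525858115183 = -431086277417

-431086277417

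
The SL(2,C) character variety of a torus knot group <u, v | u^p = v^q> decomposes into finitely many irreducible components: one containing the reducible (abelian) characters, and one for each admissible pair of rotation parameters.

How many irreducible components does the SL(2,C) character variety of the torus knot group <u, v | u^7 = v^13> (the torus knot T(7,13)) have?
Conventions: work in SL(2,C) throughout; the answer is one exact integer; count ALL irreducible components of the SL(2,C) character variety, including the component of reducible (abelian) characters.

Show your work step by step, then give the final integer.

37

Gamma = < u, v | u^7 = v^13 > (torus knot T(7,13)); the central element u^7 = v^13 acts as +I or -I in any irreducible SL(2,C) representation.
This locks tr(u) to 2*cos(pi*alpha/7), alpha in 1..6, and tr(v) to 2*cos(pi*beta/13), beta in 1..12, on each component of irreducible characters.
Consistency of u^7 = (-1)^alpha I with v^13 = (-1)^beta I forces alpha = beta (mod 2).
Enumerate parity-matched pairs: 3*6 odd-odd plus 3*6 even-even gives 36.
components with irreducible characters: 36; plus the single component of reducible (abelian) characters: total 37.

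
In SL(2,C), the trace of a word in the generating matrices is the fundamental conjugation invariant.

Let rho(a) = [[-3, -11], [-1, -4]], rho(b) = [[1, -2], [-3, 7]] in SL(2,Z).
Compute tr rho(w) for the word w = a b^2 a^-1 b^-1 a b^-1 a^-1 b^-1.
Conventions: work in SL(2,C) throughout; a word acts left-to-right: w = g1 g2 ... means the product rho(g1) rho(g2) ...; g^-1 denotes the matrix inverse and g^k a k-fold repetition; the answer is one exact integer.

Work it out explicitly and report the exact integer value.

-804088

rho(a) = [[-3, -11], [-1, -4]]
... * rho(b) = [[1, -2], [-3, 7]]  ->  [[30, -71], [11, -26]]
... * rho(b) = [[1, -2], [-3, 7]]  ->  [[243, -557], [89, -204]]
... * rho(a^-1) = [[-4, 11], [1, -3]]  ->  [[-1529, 4344], [-560, 1591]]
... * rho(b^-1) = [[7, 2], [3, 1]]  ->  [[2329, 1286], [853, 471]]
... * rho(a) = [[-3, -11], [-1, -4]]  ->  [[-8273, -30763], [-3030, -11267]]
... * rho(b^-1) = [[7, 2], [3, 1]]  ->  [[-150200, -47309], [-55011, -17327]]
... * rho(a^-1) = [[-4, 11], [1, -3]]  ->  [[553491, -1510273], [202717, -553140]]
... * rho(b^-1) = [[7, 2], [3, 1]]  ->  [[-656382, -403291], [-240401, -147706]]
tr = -656382 + -147706 = -804088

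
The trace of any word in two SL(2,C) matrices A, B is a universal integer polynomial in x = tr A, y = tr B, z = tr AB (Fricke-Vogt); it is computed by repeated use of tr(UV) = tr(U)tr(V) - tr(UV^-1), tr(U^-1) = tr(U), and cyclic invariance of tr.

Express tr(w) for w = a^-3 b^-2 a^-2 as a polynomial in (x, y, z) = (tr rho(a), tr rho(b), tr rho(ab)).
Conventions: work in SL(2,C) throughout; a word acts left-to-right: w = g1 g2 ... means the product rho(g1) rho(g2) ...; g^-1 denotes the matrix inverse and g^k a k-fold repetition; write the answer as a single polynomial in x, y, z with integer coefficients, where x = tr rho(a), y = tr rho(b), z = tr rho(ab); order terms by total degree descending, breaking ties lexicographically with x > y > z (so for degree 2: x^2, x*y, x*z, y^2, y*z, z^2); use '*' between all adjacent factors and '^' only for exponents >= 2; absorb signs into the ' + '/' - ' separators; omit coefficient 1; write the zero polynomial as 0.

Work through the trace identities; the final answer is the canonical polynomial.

apply: trace(a^-1) = trace(a) = x
trace(a^-2) = trace(a^-1) trace(a) - trace(1)   [inverse elimination on a] = x^2 - 2
apply: trace(b a^-1) = trace(b) trace(a) - trace(b a)   [inverse elimination on a] = x*y - z
use: trace(a^-2 b) = trace(b a^-1) trace(a) - trace(b)   [inverse elimination on a] = x^2*y - x*z - y
trace(b^-1 a^-2) = trace(a^-2) trace(b) - trace(a^-2 b)   [inverse elimination on b] = x*z - y
use: trace(a^-1 b^-1 a^-2) = trace(b^-1 a^-2) trace(a) - trace(b^-1 a^-1)   [inverse elimination on a] = x^2*z - x*y - z
trace(a^-3 b^-1 a^-1) = trace(a^-1 b^-1 a^-2) trace(a) - trace(a^-1 b^-1 a^-1)   [inverse elimination on a] = x^3*z - x^2*y - 2*x*z + y
trace(b^-1 a^-5) = trace(a^-3 b^-1 a^-1) trace(a) - trace(a^-3 b^-1)   [inverse elimination on a] = x^4*z - x^3*y - 3*x^2*z + 2*x*y + z
use: trace(a^-3) = trace(a^-2) trace(a) - trace(a^-1)   [inverse elimination on a] = x^3 - 3*x
trace(a^-4) = trace(a^-3) trace(a) - trace(a^-2)   [inverse elimination on a] = x^4 - 4*x^2 + 2
use: trace(a^-5) = trace(a^-4) trace(a) - trace(a^-3)   [inverse elimination on a] = x^5 - 5*x^3 + 5*x
apply: trace(a^-3 b^-2 a^-2) = trace(b^-1 a^-5) trace(b) - trace(b^-1 a^-5 b)   [inverse elimination on b] = x^4*y*z - x^5 - x^3*y^2 - 3*x^2*y*z + 5*x^3 + 2*x*y^2 + y*z - 5*x

x^4*y*z - x^5 - x^3*y^2 - 3*x^2*y*z + 5*x^3 + 2*x*y^2 + y*z - 5*x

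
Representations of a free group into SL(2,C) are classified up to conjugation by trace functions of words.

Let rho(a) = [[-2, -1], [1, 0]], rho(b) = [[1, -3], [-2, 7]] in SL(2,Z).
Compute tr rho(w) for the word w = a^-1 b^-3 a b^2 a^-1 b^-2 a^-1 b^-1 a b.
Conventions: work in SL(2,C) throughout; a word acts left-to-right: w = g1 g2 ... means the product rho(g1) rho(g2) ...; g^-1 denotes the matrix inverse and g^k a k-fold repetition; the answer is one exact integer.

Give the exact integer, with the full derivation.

rho(a^-1) = [[0, 1], [-1, -2]]
... * rho(b^-1) = [[7, 3], [2, 1]]  ->  [[2, 1], [-11, -5]]
... * rho(b^-1) = [[7, 3], [2, 1]]  ->  [[16, 7], [-87, -38]]
... * rho(b^-1) = [[7, 3], [2, 1]]  ->  [[126, 55], [-685, -299]]
... * rho(a) = [[-2, -1], [1, 0]]  ->  [[-197, -126], [1071, 685]]
... * rho(b) = [[1, -3], [-2, 7]]  ->  [[55, -291], [-299, 1582]]
... * rho(b) = [[1, -3], [-2, 7]]  ->  [[637, -2202], [-3463, 11971]]
... * rho(a^-1) = [[0, 1], [-1, -2]]  ->  [[2202, 5041], [-11971, -27405]]
... * rho(b^-1) = [[7, 3], [2, 1]]  ->  [[25496, 11647], [-138607, -63318]]
... * rho(b^-1) = [[7, 3], [2, 1]]  ->  [[201766, 88135], [-1096885, -479139]]
... * rho(a^-1) = [[0, 1], [-1, -2]]  ->  [[-88135, 25496], [479139, -138607]]
... * rho(b^-1) = [[7, 3], [2, 1]]  ->  [[-565953, -238909], [3076759, 1298810]]
... * rho(a) = [[-2, -1], [1, 0]]  ->  [[892997, 565953], [-4854708, -3076759]]
... * rho(b) = [[1, -3], [-2, 7]]  ->  [[-238909, 1282680], [1298810, -6973189]]
tr = -238909 + -6973189 = -7212098

-7212098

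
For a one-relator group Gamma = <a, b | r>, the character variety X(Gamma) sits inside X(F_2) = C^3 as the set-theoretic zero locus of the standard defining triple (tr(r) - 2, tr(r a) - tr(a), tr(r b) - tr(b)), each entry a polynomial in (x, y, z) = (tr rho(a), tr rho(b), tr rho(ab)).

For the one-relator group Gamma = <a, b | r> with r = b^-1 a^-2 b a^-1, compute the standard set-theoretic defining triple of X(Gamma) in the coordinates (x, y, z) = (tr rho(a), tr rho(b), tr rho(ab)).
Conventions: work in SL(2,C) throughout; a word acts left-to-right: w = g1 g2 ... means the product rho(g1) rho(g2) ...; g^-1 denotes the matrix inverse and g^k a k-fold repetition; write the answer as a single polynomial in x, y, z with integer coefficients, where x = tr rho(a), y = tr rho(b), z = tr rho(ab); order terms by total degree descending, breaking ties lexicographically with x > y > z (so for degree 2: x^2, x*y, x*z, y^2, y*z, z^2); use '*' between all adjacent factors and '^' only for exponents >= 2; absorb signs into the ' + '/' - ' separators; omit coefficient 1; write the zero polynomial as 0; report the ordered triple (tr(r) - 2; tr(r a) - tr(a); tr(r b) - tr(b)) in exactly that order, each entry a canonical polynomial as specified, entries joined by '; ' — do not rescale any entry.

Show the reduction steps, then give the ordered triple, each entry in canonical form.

reduce: trace(a^-1 b) = trace(b) * trace(a) - trace(b a)  (eliminate a^-1) = x*y - z
reduce: trace(a^-2 b) = trace(a^-1 b) * trace(a) - trace(a^-1 b a)  (eliminate a^-1) = x^2*y - x*z - y
trace(a^-2 b a^-1) = trace(a^-2 b) * trace(a) - trace(a^-2 b a)  (eliminate a^-1) = x^3*y - x^2*z - 2*x*y + z
trace(b^2) = trace(b) * trace(b) - trace(1)  (reduce the b square) = y^2 - 2
trace(b^2 a) = trace(b) * trace(a b) - trace(a)  (reduce the b square) = y*z - x
trace(b a^-1 b) = trace(b^2) * trace(a) - trace(b^2 a)  (eliminate a^-1) = x*y^2 - y*z - x
reduce: trace(b a b a) = trace(b a) * trace(b a) - trace(1)  (split on b) = z^2 - 2
trace(b a^-1 b a) = trace(b a b) * trace(a) - trace(b a b a)  (eliminate a^-1) = x*y*z - x^2 - z^2 + 2
so trace(a^-1 b a^-1 b) = trace(b a^-1 b) * trace(a) - trace(b a^-1 b a)  (eliminate a^-1) = x^2*y^2 - 2*x*y*z + z^2 - 2
trace(a^-2 b a^-1 b) = trace(a^-1 b a^-1 b) * trace(a) - trace(a^-1 b a^-1 b a)  (eliminate a^-1) = x^3*y^2 - 2*x^2*y*z - x*y^2 + x*z^2 + y*z - x
so trace(b^-1 a^-2 b a^-1) = trace(a^-2 b a^-1) * trace(b) - trace(a^-2 b a^-1 b)  (eliminate b^-1) = x^2*y*z - x*y^2 - x*z^2 + x
so trace(a^-2) = trace(a^-1) * trace(a) - trace(1) = x^2 - 2
assemble the triple (trace(r) - 2; trace(r a) - x; trace(r b) - y)

x^2*y*z - x*y^2 - x*z^2 + x - 2; x^2 - x - 2; x^3*y - x^2*z - 2*x*y - y + z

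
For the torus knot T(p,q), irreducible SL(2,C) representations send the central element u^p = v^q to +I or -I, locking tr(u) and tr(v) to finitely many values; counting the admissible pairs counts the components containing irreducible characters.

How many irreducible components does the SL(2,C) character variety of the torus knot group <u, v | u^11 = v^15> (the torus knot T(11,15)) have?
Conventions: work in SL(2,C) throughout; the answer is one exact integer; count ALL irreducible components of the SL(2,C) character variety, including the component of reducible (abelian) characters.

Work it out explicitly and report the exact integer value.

In the torus knot group T(11,15), u^11 = v^15 is central, so an irreducible representation sends it to +I or -I (Schur).
On an irreducible component, tr(u) is locked at 2*cos(pi*alpha/11) for some alpha in 1..10, and tr(v) at 2*cos(pi*beta/15) for some beta in 1..14.
u^11 = (-1)^alpha I and v^15 = (-1)^beta I must agree, so alpha and beta have equal parity.
Enumerate parity-matched pairs: 5*7 odd-odd plus 5*7 even-even gives 70.
components with irreducible characters: 70; plus the single component of reducible (abelian) characters: total 71.

71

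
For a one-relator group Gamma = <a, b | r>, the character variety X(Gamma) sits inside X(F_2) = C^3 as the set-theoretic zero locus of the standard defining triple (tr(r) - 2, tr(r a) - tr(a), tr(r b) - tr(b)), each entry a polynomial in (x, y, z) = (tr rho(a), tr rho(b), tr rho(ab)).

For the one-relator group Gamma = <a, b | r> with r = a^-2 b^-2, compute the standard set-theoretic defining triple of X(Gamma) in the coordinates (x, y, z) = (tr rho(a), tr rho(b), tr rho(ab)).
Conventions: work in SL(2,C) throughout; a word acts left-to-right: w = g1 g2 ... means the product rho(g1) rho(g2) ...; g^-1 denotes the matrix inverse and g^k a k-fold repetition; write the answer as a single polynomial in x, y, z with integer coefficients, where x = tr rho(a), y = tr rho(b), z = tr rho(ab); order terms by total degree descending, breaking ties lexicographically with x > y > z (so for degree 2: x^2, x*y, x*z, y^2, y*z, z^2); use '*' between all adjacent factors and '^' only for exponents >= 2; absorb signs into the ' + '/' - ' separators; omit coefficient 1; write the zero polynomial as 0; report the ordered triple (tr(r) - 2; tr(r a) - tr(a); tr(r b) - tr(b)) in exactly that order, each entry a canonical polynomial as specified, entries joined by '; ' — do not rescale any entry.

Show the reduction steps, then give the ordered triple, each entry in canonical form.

x*y*z - x^2 - y^2; y*z - 2*x; x*z - 2*y

and trace(b^-1) = trace(b) = y
trace(b^-1 a) = trace(a) * trace(b) - trace(a b) = x*y - z
next, trace(b^-1 a^-1) = trace(b^-1) * trace(a) - trace(b^-1 a) = z
and trace(a^-1 b^-2) = trace(b^-1 a^-1) * trace(b) - trace(b^-1 a^-1 b) = y*z - x
trace(b^-2) = trace(b^-1) * trace(b) - trace(1) = y^2 - 2
next, trace(a^-2 b^-2) = trace(a^-1 b^-2) * trace(a) - trace(a^-1 b^-2 a) = x*y*z - x^2 - y^2 + 2
trace(a^-2 b^-1) = trace(a^-1 b^-1) * trace(a) - trace(a^-1 b^-1 a)  (eliminate a^-1) = x*z - y
assemble the triple (trace(r) - 2; trace(r a) - x; trace(r b) - y)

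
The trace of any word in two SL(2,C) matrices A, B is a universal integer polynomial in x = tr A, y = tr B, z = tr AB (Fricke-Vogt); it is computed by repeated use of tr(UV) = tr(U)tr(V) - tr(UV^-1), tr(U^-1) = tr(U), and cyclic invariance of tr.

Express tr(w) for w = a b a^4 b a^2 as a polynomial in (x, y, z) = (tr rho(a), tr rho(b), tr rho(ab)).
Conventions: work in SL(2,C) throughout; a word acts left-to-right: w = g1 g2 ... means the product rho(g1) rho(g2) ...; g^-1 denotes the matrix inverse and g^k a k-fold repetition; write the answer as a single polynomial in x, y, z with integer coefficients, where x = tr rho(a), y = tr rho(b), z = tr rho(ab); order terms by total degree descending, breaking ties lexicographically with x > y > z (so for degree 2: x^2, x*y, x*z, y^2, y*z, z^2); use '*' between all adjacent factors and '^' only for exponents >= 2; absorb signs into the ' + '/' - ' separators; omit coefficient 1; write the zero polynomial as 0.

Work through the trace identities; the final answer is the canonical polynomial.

apply: tr(b a b a) = tr(a b)*tr(a b) - tr(1)   [split at repeated a] = z^2 - 2
use: tr(b a b) = tr(b)*tr(a b) - tr(a) = y*z - x
use: tr(b a^2 b a) = tr(a)*tr(b a b a) - tr(b a b) = x*z^2 - y*z - x
apply: tr(b^2) = tr(b)*tr(b) - tr(1) = y^2 - 2
tr(b a^2 b) = tr(a)*tr(b^2 a) - tr(b^2) = x*y*z - x^2 - y^2 + 2
tr(b a^2 b a^2) = tr(a)*tr(b a^2 b a) - tr(b a^2 b) = x^2*z^2 - 2*x*y*z + y^2 - 2
tr(a b a^2 b a^2) = tr(a)*tr(b a^2 b a^2) - tr(b a^2 b a) = x^3*z^2 - 2*x^2*y*z + x*y^2 - x*z^2 + y*z - x
tr(a b a^4 b a) = tr(a)*tr(a b a^2 b a^2) - tr(a b a^2 b a) = x^4*z^2 - 2*x^3*y*z + x^2*y^2 - 2*x^2*z^2 + 3*x*y*z - x^2 - y^2 + 2
use: tr(a^2 b a b a) = tr(a)*tr(a b a b a) - tr(a b a b) = x^2*z^2 - x*y*z - x^2 - z^2 + 2
tr(a b a^4 b) = tr(a)*tr(a^2 b a b a) - tr(a^2 b a b) = x^3*z^2 - x^2*y*z - x^3 - 2*x*z^2 + y*z + 3*x
use: tr(a b a^4 b a^2) = tr(a)*tr(a b a^4 b a) - tr(a b a^4 b) = x^5*z^2 - 2*x^4*y*z + x^3*y^2 - 3*x^3*z^2 + 4*x^2*y*z - x*y^2 + 2*x*z^2 - y*z - x

x^5*z^2 - 2*x^4*y*z + x^3*y^2 - 3*x^3*z^2 + 4*x^2*y*z - x*y^2 + 2*x*z^2 - y*z - x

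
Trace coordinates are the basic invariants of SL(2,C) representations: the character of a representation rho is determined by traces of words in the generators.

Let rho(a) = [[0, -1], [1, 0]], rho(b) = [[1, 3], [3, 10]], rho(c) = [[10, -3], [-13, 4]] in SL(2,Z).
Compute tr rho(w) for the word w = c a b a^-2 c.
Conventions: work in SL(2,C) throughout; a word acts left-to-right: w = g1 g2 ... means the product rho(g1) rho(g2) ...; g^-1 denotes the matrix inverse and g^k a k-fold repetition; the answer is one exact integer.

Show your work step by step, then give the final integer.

-1526

rho(c) = [[10, -3], [-13, 4]]
... * rho(a) = [[0, -1], [1, 0]]  ->  [[-3, -10], [4, 13]]
... * rho(b) = [[1, 3], [3, 10]]  ->  [[-33, -109], [43, 142]]
... * rho(a^-1) = [[0, 1], [-1, 0]]  ->  [[109, -33], [-142, 43]]
... * rho(a^-1) = [[0, 1], [-1, 0]]  ->  [[33, 109], [-43, -142]]
... * rho(c) = [[10, -3], [-13, 4]]  ->  [[-1087, 337], [1416, -439]]
tr = -1087 + -439 = -1526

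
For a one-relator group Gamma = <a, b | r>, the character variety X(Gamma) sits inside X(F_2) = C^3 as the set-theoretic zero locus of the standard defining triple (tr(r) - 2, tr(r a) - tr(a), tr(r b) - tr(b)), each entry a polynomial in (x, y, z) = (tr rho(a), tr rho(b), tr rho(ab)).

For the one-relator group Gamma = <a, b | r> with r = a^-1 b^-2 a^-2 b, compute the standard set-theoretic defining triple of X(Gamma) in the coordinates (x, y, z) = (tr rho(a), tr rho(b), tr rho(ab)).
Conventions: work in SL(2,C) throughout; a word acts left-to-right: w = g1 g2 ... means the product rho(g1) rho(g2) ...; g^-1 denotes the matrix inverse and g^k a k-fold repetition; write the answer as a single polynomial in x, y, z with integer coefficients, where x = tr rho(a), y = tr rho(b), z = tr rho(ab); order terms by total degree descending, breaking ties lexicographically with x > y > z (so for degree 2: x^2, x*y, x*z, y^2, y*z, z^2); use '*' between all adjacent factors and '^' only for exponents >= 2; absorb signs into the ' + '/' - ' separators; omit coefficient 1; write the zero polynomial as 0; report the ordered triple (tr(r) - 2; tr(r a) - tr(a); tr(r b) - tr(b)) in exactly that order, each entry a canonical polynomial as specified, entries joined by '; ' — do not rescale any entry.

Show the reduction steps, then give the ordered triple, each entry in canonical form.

x^2*y^2*z - x^3*y - x*y^3 - x*y*z^2 + x^2*z + 3*x*y - z - 2; x*z - x - y; x^2*y^3*z - x^3*y^2 - x*y^4 - x*y^2*z^2 + x^3 + 4*x*y^2 - 3*x - y

trace(a^-1) = trace(a) = x
trace(a^-1 b) = trace(b) trace(a) - trace(b a) = x*y - z
trace(b^-1 a^-1) = trace(a^-1) trace(b) - trace(a^-1 b) = z
so trace(b a b) = trace(b) trace(a b) - trace(a) = y*z - x
so trace(b a b a) = trace(a b) trace(a b) - trace(1) = z^2 - 2
trace(a^-1 b a b) = trace(b a b) trace(a) - trace(b a b a) = x*y*z - x^2 - z^2 + 2
trace(a^-1 b a b^-1) = trace(a^-1 b a) trace(b) - trace(a^-1 b a b) = -x*y*z + x^2 + y^2 + z^2 - 2
trace(b^-2 a^-1 b a) = trace(a^-1 b a b^-1) trace(b) - trace(a^-1 b a) = -x*y^2*z + x^2*y + y^3 + y*z^2 - 3*y
so trace(a^-1 b a^-1 b^-2) = trace(b^-2 a^-1 b) trace(a) - trace(b^-2 a^-1 b a) = x*y^2*z - x^2*y - y^3 - y*z^2 + x*z + 3*y
trace(a^-1 b^-2 a^-2 b) = trace(a^-1 b a^-1 b^-2) trace(a) - trace(a^-1 b a^-1 b^-2 a) = x^2*y^2*z - x^3*y - x*y^3 - x*y*z^2 + x^2*z + 3*x*y - z
trace(b^-1 a^-2) = trace(b^-1 a^-1) trace(a) - trace(b^-1)  (eliminate a^-1) = x*z - y
trace(b^2) = trace(b) trace(b) - trace(1) = y^2 - 2
so trace(b^2 a b) = trace(b) trace(a b^2) - trace(a b) = y^2*z - x*y - z
so trace(b^2 a b a) = trace(b) trace(a b a b) - trace(a b a) = y*z^2 - x*z - y
trace(a^-1 b^2 a b) = trace(b^2 a b) trace(a) - trace(b^2 a b a) = x*y^2*z - x^2*y - y*z^2 + y
trace(b^-1 a^-1 b^2 a) = trace(a^-1 b^2 a) trace(b) - trace(a^-1 b^2 a b) = -x*y^2*z + x^2*y + y^3 + y*z^2 - 3*y
reduce: trace(b^-1 a^-1 b^2 a^-1) = trace(b^-1 a^-1 b^2) trace(a) - trace(b^-1 a^-1 b^2 a) = x*y^2*z - y^3 - y*z^2 - x*z + 3*y
trace(a^-1 b^2) = trace(b^2) trace(a) - trace(b^2 a) = x*y^2 - y*z - x
so trace(a^-1 b^2 a^-1) = trace(a^-1 b^2) trace(a) - trace(a^-1 b^2 a) = x^2*y^2 - x*y*z - x^2 - y^2 + 2
trace(b^2 a^-1 b^-2 a^-1) = trace(b^-1 a^-1 b^2 a^-1) trace(b) - trace(b^-1 a^-1 b^2 a^-1 b) = x*y^3*z - x^2*y^2 - y^4 - y^2*z^2 + x^2 + 4*y^2 - 2
reduce: trace(a^-1 b^-2 a^-2 b^2) = trace(b^2 a^-1 b^-2 a^-1) trace(a) - trace(b^2 a^-1 b^-2) = x^2*y^3*z - x^3*y^2 - x*y^4 - x*y^2*z^2 + x^3 + 4*x*y^2 - 3*x
assemble the triple (trace(r) - 2; trace(r a) - x; trace(r b) - y)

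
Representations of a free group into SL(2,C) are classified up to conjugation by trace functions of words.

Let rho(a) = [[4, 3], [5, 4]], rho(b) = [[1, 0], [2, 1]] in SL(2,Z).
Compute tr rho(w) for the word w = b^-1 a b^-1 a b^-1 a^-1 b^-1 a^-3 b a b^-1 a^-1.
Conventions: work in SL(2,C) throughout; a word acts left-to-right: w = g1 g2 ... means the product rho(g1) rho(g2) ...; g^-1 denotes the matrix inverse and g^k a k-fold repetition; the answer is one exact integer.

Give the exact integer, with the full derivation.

rho(b^-1) = [[1, 0], [-2, 1]]
... * rho(a) = [[4, 3], [5, 4]]  ->  [[4, 3], [-3, -2]]
... * rho(b^-1) = [[1, 0], [-2, 1]]  ->  [[-2, 3], [1, -2]]
... * rho(a) = [[4, 3], [5, 4]]  ->  [[7, 6], [-6, -5]]
... * rho(b^-1) = [[1, 0], [-2, 1]]  ->  [[-5, 6], [4, -5]]
... * rho(a^-1) = [[4, -3], [-5, 4]]  ->  [[-50, 39], [41, -32]]
... * rho(b^-1) = [[1, 0], [-2, 1]]  ->  [[-128, 39], [105, -32]]
... * rho(a^-1) = [[4, -3], [-5, 4]]  ->  [[-707, 540], [580, -443]]
... * rho(a^-1) = [[4, -3], [-5, 4]]  ->  [[-5528, 4281], [4535, -3512]]
... * rho(a^-1) = [[4, -3], [-5, 4]]  ->  [[-43517, 33708], [35700, -27653]]
... * rho(b) = [[1, 0], [2, 1]]  ->  [[23899, 33708], [-19606, -27653]]
... * rho(a) = [[4, 3], [5, 4]]  ->  [[264136, 206529], [-216689, -169430]]
... * rho(b^-1) = [[1, 0], [-2, 1]]  ->  [[-148922, 206529], [122171, -169430]]
... * rho(a^-1) = [[4, -3], [-5, 4]]  ->  [[-1628333, 1272882], [1335834, -1044233]]
tr = -1628333 + -1044233 = -2672566

-2672566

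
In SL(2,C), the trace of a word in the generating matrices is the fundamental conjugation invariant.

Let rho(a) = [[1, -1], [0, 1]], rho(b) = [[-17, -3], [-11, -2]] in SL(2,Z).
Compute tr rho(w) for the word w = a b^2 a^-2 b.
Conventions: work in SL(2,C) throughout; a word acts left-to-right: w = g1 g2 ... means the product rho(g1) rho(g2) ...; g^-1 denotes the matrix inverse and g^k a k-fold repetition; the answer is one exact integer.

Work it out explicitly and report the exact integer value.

-6164

rho(a) = [[1, -1], [0, 1]]
... * rho(b) = [[-17, -3], [-11, -2]]  ->  [[-6, -1], [-11, -2]]
... * rho(b) = [[-17, -3], [-11, -2]]  ->  [[113, 20], [209, 37]]
... * rho(a^-1) = [[1, 1], [0, 1]]  ->  [[113, 133], [209, 246]]
... * rho(a^-1) = [[1, 1], [0, 1]]  ->  [[113, 246], [209, 455]]
... * rho(b) = [[-17, -3], [-11, -2]]  ->  [[-4627, -831], [-8558, -1537]]
tr = -4627 + -1537 = -6164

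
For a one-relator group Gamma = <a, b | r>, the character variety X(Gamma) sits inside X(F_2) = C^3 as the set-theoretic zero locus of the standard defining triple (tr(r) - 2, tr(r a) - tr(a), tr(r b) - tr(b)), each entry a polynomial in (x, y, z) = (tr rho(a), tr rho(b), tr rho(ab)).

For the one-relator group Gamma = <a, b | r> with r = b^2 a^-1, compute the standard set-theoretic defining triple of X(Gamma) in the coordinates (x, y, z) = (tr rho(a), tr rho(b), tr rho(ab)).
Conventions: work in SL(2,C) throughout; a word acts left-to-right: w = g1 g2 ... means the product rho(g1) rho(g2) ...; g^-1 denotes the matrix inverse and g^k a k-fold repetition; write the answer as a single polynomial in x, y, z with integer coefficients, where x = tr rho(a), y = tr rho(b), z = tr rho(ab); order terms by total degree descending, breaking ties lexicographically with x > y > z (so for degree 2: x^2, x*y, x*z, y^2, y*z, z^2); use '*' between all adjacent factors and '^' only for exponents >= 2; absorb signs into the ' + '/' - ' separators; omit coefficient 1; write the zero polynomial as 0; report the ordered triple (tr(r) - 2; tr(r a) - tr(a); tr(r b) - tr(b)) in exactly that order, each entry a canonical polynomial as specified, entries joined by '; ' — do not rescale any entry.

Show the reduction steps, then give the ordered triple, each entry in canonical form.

x*y^2 - y*z - x - 2; y^2 - x - 2; x*y^3 - y^2*z - 2*x*y - y + z

trace(b^2) = trace(b) * trace(b) - trace(1) = y^2 - 2
trace(b^2 a) = trace(b) * trace(a b) - trace(a) = y*z - x
trace(b^2 a^-1) = trace(b^2) * trace(a) - trace(b^2 a) = x*y^2 - y*z - x
trace(b^3) = trace(b) * trace(b^2) - trace(b) = y^3 - 3*y
trace(b^3 a) = trace(b) * trace(a b^2) - trace(a b) = y^2*z - x*y - z
trace(b^2 a^-1 b) = trace(b^3) * trace(a) - trace(b^3 a) = x*y^3 - y^2*z - 2*x*y + z
assemble the triple (trace(r) - 2; trace(r a) - x; trace(r b) - y)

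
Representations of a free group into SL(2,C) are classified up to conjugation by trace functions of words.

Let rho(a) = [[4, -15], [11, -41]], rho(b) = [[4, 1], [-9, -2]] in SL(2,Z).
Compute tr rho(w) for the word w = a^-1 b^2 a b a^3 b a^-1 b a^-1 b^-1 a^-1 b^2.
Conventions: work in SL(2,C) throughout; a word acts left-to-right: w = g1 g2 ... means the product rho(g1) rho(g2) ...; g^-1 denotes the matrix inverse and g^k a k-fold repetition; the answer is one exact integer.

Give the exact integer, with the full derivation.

-2450482003462356387

rho(a^-1) = [[-41, 15], [-11, 4]]
... * rho(b) = [[4, 1], [-9, -2]]  ->  [[-299, -71], [-80, -19]]
... * rho(b) = [[4, 1], [-9, -2]]  ->  [[-557, -157], [-149, -42]]
... * rho(a) = [[4, -15], [11, -41]]  ->  [[-3955, 14792], [-1058, 3957]]
... * rho(b) = [[4, 1], [-9, -2]]  ->  [[-148948, -33539], [-39845, -8972]]
... * rho(a) = [[4, -15], [11, -41]]  ->  [[-964721, 3609319], [-258072, 965527]]
... * rho(a) = [[4, -15], [11, -41]]  ->  [[35843625, -133511264], [9588509, -35715527]]
... * rho(a) = [[4, -15], [11, -41]]  ->  [[-1325249404, 4936307449], [-354516761, 1320508972]]
... * rho(b) = [[4, 1], [-9, -2]]  ->  [[-49727764657, -11197864302], [-13302647792, -2995534705]]
... * rho(a^-1) = [[-41, 15], [-11, 4]]  ->  [[2162014858259, -790707927063], [578359441227, -211521855700]]
... * rho(b) = [[4, 1], [-9, -2]]  ->  [[15764430776603, 3743430712385], [4217134466208, 1001403152627]]
... * rho(a^-1) = [[-41, 15], [-11, 4]]  ->  [[-687519399676958, 251440184498585], [-183917947793425, 67262629603628]]
... * rho(b^-1) = [[-2, -1], [9, 4]]  ->  [[3638000459841181, 1693280137671298], [973199562019502, 452968466207937]]
... * rho(a^-1) = [[-41, 15], [-11, 4]]  ->  [[-167784100367872699, 61343127448302907], [-44883835171086889, 16409867295124278]]
... * rho(b) = [[4, 1], [-9, -2]]  ->  [[-1223224548506216959, -290470355264478513], [-327224146340466058, -77703569761335445]]
... * rho(b) = [[4, 1], [-9, -2]]  ->  [[-2278664996644561219, -642283837977259933], [-609564457509845227, -171817006817795168]]
tr = -2278664996644561219 + -171817006817795168 = -2450482003462356387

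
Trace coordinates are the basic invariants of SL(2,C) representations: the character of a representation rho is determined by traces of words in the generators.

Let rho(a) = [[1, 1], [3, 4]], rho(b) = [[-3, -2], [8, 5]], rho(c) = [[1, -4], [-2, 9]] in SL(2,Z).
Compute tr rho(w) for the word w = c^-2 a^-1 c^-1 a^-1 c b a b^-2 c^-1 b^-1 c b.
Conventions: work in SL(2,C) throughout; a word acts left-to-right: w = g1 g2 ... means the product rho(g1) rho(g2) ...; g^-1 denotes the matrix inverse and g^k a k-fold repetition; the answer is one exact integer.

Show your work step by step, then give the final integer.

157488095

rho(c^-1) = [[9, 4], [2, 1]]
... * rho(c^-1) = [[9, 4], [2, 1]]  ->  [[89, 40], [20, 9]]
... * rho(a^-1) = [[4, -1], [-3, 1]]  ->  [[236, -49], [53, -11]]
... * rho(c^-1) = [[9, 4], [2, 1]]  ->  [[2026, 895], [455, 201]]
... * rho(a^-1) = [[4, -1], [-3, 1]]  ->  [[5419, -1131], [1217, -254]]
... * rho(c) = [[1, -4], [-2, 9]]  ->  [[7681, -31855], [1725, -7154]]
... * rho(b) = [[-3, -2], [8, 5]]  ->  [[-277883, -174637], [-62407, -39220]]
... * rho(a) = [[1, 1], [3, 4]]  ->  [[-801794, -976431], [-180067, -219287]]
... * rho(b^-1) = [[5, 2], [-8, -3]]  ->  [[3802478, 1325705], [853961, 297727]]
... * rho(b^-1) = [[5, 2], [-8, -3]]  ->  [[8406750, 3627841], [1887989, 814741]]
... * rho(c^-1) = [[9, 4], [2, 1]]  ->  [[82916432, 37254841], [18621383, 8366697]]
... * rho(b^-1) = [[5, 2], [-8, -3]]  ->  [[116543432, 54068341], [26173339, 12142675]]
... * rho(c) = [[1, -4], [-2, 9]]  ->  [[8406750, 20441341], [1887989, 4590719]]
... * rho(b) = [[-3, -2], [8, 5]]  ->  [[138310478, 85393205], [31061785, 19177617]]
tr = 138310478 + 19177617 = 157488095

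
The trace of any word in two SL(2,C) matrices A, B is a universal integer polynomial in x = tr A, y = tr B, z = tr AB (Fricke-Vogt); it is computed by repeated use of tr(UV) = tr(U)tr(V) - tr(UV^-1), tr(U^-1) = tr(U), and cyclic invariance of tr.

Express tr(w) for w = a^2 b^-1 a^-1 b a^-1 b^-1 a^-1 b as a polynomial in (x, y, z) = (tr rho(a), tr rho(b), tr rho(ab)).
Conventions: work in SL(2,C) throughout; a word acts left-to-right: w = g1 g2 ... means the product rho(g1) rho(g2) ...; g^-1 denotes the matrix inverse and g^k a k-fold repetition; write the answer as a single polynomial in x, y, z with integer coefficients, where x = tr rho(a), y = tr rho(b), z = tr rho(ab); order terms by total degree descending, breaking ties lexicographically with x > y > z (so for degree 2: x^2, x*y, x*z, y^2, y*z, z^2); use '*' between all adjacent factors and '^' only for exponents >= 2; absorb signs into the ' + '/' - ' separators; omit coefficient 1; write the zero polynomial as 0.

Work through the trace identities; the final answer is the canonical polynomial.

apply: tr(b a^2) = tr(a) tr(b a) - tr(b) = x*z - y
use: tr(a^3 b) = tr(a) tr(a b a) - tr(a b) = x^2*z - x*y - z
tr(a^2) = tr(a) tr(a) - tr(1) = x^2 - 2
tr(a^3) = tr(a) tr(a^2) - tr(a) = x^3 - 3*x
use: tr(a b^2 a^2) = tr(b) tr(a^3 b) - tr(a^3) = x^2*y*z - x^3 - x*y^2 - y*z + 3*x
use: tr(b a b a) = tr(a b) tr(a b) - tr(1) = z^2 - 2
use: tr(b a b) = tr(b) tr(a b) - tr(a) = y*z - x
use: tr(a^2 b a b) = tr(a) tr(b a b a) - tr(b a b) = x*z^2 - y*z - x
apply: tr(a b^2 a^2 b) = tr(b) tr(a^2 b a b) - tr(a^2 b a) = x*y*z^2 - x^2*z - y^2*z + z
apply: tr(b^2 a^2 b^-1 a) = tr(a b^2 a^2) tr(b) - tr(a b^2 a^2 b) = x^2*y^2*z - x^3*y - x*y^3 - x*y*z^2 + x^2*z + 3*x*y - z
apply: tr(b a^2 b^-1 a^-1 b) = tr(b^2 a^2 b^-1) tr(a) - tr(b^2 a^2 b^-1 a) = -x^2*y^2*z + x^3*y + x*y^3 + x*y*z^2 - 4*x*y + z
apply: tr(b^2 a b a) = tr(b) tr(a b a b) - tr(a b a) = y*z^2 - x*z - y
tr(b^2 a b) = tr(b) tr(b a b) - tr(b a) = y^2*z - x*y - z
tr(b a b a^2 b) = tr(a) tr(b^2 a b a) - tr(b^2 a b) = x*y*z^2 - x^2*z - y^2*z + z
use: tr(b a b a b a) = tr(a b a b) tr(a b) - tr(b a) = z^3 - 3*z
tr(b a b a^2 b a) = tr(a) tr(b a b a b a) - tr(b a b a b) = x*z^3 - y*z^2 - 2*x*z + y
tr(a^-1 b a b a^2 b) = tr(b a b a^2 b) tr(a) - tr(b a b a^2 b a) = x^2*y*z^2 - x^3*z - x*y^2*z - x*z^3 + y*z^2 + 3*x*z - y
tr(b a^2 b^-1 a^-1 b a) = tr(a^-1 b a b a^2) tr(b) - tr(a^-1 b a b a^2 b) = -x^2*y*z^2 + x^3*z + x*y^2*z + x*z^3 - 3*x*z - y
use: tr(b a^2 b^-1 a^-1 b a^-1) = tr(b a^2 b^-1 a^-1 b) tr(a) - tr(b a^2 b^-1 a^-1 b a) = -x^3*y^2*z + x^4*y + x^2*y^3 + 2*x^2*y*z^2 - x^3*z - x*y^2*z - x*z^3 - 4*x^2*y + 4*x*z + y
apply: tr(a^-1 b a^2 b^-1 a^-1 b a^-1) = tr(b a^2 b^-1 a^-1 b a^-1) tr(a) - tr(b a^2 b^-1 a^-1 b) = -x^4*y^2*z + x^5*y + x^3*y^3 + 2*x^3*y*z^2 - x^4*z - x^2*z^3 - 5*x^3*y - x*y^3 - x*y*z^2 + 4*x^2*z + 5*x*y - z
apply: tr(a b^3 a^2) = tr(b) tr(a^3 b^2) - tr(a^3 b) = x^2*y^2*z - x^3*y - x*y^3 - x^2*z - y^2*z + 4*x*y + z
tr(a b^3 a^2 b) = tr(b) tr(b a^2 b a b) - tr(b a^2 b a) = x*y^2*z^2 - x^2*y*z - y^3*z - x*z^2 + 2*y*z + x
tr(b^2 a^2 b^-1 a b) = tr(a b^3 a^2) tr(b) - tr(a b^3 a^2 b) = x^2*y^3*z - x^3*y^2 - x*y^4 - x*y^2*z^2 + 4*x*y^2 + x*z^2 - y*z - x
apply: tr(a^3 b a b) = tr(a) tr(a b a b a) - tr(a b a b) = x^2*z^2 - x*y*z - x^2 - z^2 + 2
use: tr(a^3 b a) = tr(a) tr(b a^3) - tr(b a^2) = x^3*z - x^2*y - 2*x*z + y
use: tr(a b a b^2 a^2) = tr(b) tr(a^3 b a b) - tr(a^3 b a) = x^2*y*z^2 - x^3*z - x*y^2*z - y*z^2 + 2*x*z + y
tr(a b a b^2 a^2 b) = tr(b) tr(a^2 b a b a b) - tr(a^2 b a b a) = x*y*z^3 - x^2*z^2 - y^2*z^2 - x*y*z + x^2 + y^2 + z^2 - 2
apply: tr(b^2 a^2 b^-1 a b a) = tr(a b a b^2 a^2) tr(b) - tr(a b a b^2 a^2 b) = x^2*y^2*z^2 - x^3*y*z - x*y^3*z - x*y*z^3 + x^2*z^2 + 3*x*y*z - x^2 - z^2 + 2
tr(b a^-1 b^2 a^2 b^-1 a) = tr(b^2 a^2 b^-1 a b) tr(a) - tr(b^2 a^2 b^-1 a b a) = x^3*y^3*z - x^4*y^2 - x^2*y^4 - 2*x^2*y^2*z^2 + x^3*y*z + x*y^3*z + x*y*z^3 + 4*x^2*y^2 - 4*x*y*z + z^2 - 2
tr(b a^2 b^-1 a^-1 b a^-1 b) = tr(b a^-1 b^2 a^2 b^-1) tr(a) - tr(b a^-1 b^2 a^2 b^-1 a) = -x^3*y^3*z + x^4*y^2 + x^2*y^4 + 2*x^2*y^2*z^2 - x^3*y*z - x*y^3*z - x*y*z^3 - 4*x^2*y^2 + 5*x*y*z - x^2 - z^2 + 2
tr(a b^2 a b a^2) = tr(a) tr(b^2 a b a^2) - tr(b^2 a b a) = x^2*y*z^2 - x^3*z - x*y^2*z - y*z^2 + 2*x*z + y
apply: tr(b^2) = tr(b) tr(b) - tr(1) = y^2 - 2
tr(b a^2 b) = tr(a) tr(b^2 a) - tr(b^2) = x*y*z - x^2 - y^2 + 2
tr(a b a^2 b a) = tr(a) tr(b a^2 b a) - tr(b a^2 b) = x^2*z^2 - 2*x*y*z + y^2 - 2
apply: tr(a b^2 a b a^2 b) = tr(b) tr(a b a^2 b a b) - tr(a b a^2 b a) = x*y*z^3 - x^2*z^2 - y^2*z^2 + 2
tr(b a b a^2 b^-1 a b) = tr(a b^2 a b a^2) tr(b) - tr(a b^2 a b a^2 b) = x^2*y^2*z^2 - x^3*y*z - x*y^3*z - x*y*z^3 + x^2*z^2 + 2*x*y*z + y^2 - 2
tr(a b a b a b a^2) = tr(a) tr(b a b a b a^2) - tr(b a b a b a) = x^2*z^3 - x*y*z^2 - 2*x^2*z - z^3 + x*y + 3*z
apply: tr(b a b a b a b a) = tr(b a b a b a) tr(b a) - tr(a b a b) = z^4 - 4*z^2 + 2
use: tr(b a b a b a b) = tr(b) tr(a b a b a b) - tr(a b a b a) = y*z^3 - x*z^2 - 2*y*z + x
use: tr(a b a b a b a^2 b) = tr(a) tr(b a b a b a b a) - tr(b a b a b a b) = x*z^4 - y*z^3 - 3*x*z^2 + 2*y*z + x
tr(b a b a^2 b^-1 a b a) = tr(a b a b a b a^2) tr(b) - tr(a b a b a b a^2 b) = x^2*y*z^3 - x*y^2*z^2 - x*z^4 - 2*x^2*y*z + x*y^2 + 3*x*z^2 + y*z - x
tr(b a^-1 b a b a^2 b^-1 a) = tr(b a b a^2 b^-1 a b) tr(a) - tr(b a b a^2 b^-1 a b a) = x^3*y^2*z^2 - x^4*y*z - x^2*y^3*z - 2*x^2*y*z^3 + x^3*z^2 + x*y^2*z^2 + x*z^4 + 4*x^2*y*z - 3*x*z^2 - y*z - x
apply: tr(b a^2 b^-1 a^-1 b a^-1 b a) = tr(b a^-1 b a b a^2 b^-1) tr(a) - tr(b a^-1 b a b a^2 b^-1 a) = -x^3*y^2*z^2 + x^4*y*z + x^2*y^3*z + 2*x^2*y*z^3 - x^3*z^2 - x*y^2*z^2 - x*z^4 - 4*x^2*y*z + 4*x*z^2 + y*z - x
apply: tr(a^-1 b a^2 b^-1 a^-1 b a^-1 b) = tr(b a^2 b^-1 a^-1 b a^-1 b) tr(a) - tr(b a^2 b^-1 a^-1 b a^-1 b a) = -x^4*y^3*z + x^5*y^2 + x^3*y^4 + 3*x^3*y^2*z^2 - 2*x^4*y*z - 2*x^2*y^3*z - 3*x^2*y*z^3 - 4*x^3*y^2 + x^3*z^2 + x*y^2*z^2 + x*z^4 + 9*x^2*y*z - x^3 - 5*x*z^2 - y*z + 3*x
tr(a^2 b^-1 a^-1 b a^-1 b^-1 a^-1 b) = tr(a^-1 b a^2 b^-1 a^-1 b a^-1) tr(b) - tr(a^-1 b a^2 b^-1 a^-1 b a^-1 b) = -x^3*y^2*z^2 + x^4*y*z + 2*x^2*y^3*z + 2*x^2*y*z^3 - x^3*y^2 - x^3*z^2 - x*y^4 - 2*x*y^2*z^2 - x*z^4 - 5*x^2*y*z + x^3 + 5*x*y^2 + 5*x*z^2 - 3*x

-x^3*y^2*z^2 + x^4*y*z + 2*x^2*y^3*z + 2*x^2*y*z^3 - x^3*y^2 - x^3*z^2 - x*y^4 - 2*x*y^2*z^2 - x*z^4 - 5*x^2*y*z + x^3 + 5*x*y^2 + 5*x*z^2 - 3*x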